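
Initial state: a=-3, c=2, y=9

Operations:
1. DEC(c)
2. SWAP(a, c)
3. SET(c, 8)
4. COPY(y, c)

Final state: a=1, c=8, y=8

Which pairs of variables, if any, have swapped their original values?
None

Comparing initial and final values:
y: 9 → 8
a: -3 → 1
c: 2 → 8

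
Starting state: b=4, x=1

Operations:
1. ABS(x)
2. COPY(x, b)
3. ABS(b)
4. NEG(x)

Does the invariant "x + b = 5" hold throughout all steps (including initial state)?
No, violated after step 2

The invariant is violated after step 2.

State at each step:
Initial: b=4, x=1
After step 1: b=4, x=1
After step 2: b=4, x=4
After step 3: b=4, x=4
After step 4: b=4, x=-4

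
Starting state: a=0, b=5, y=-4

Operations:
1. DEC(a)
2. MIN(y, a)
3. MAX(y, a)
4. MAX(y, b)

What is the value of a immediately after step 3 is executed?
a = -1

Tracing a through execution:
Initial: a = 0
After step 1 (DEC(a)): a = -1
After step 2 (MIN(y, a)): a = -1
After step 3 (MAX(y, a)): a = -1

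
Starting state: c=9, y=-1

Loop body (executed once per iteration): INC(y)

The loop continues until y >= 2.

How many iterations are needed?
3

Tracing iterations:
Initial: c=9, y=-1
After iteration 1: c=9, y=0
After iteration 2: c=9, y=1
After iteration 3: c=9, y=2
y >= 2 now holds, so the loop exits after 3 iterations.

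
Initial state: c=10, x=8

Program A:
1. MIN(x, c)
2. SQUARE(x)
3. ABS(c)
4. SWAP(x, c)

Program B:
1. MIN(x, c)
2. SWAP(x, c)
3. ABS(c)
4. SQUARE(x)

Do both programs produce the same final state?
No

Program A final state: c=64, x=10
Program B final state: c=8, x=100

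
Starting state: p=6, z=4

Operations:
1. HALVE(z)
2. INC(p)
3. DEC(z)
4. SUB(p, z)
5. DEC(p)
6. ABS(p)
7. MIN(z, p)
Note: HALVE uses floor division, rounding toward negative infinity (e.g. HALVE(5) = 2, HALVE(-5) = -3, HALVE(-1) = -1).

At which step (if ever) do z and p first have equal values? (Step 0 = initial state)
Never

z and p never become equal during execution.

Comparing values at each step:
Initial: z=4, p=6
After step 1: z=2, p=6
After step 2: z=2, p=7
After step 3: z=1, p=7
After step 4: z=1, p=6
After step 5: z=1, p=5
After step 6: z=1, p=5
After step 7: z=1, p=5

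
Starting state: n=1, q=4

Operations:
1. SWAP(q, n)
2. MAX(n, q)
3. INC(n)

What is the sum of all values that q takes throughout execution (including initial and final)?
7

Values of q at each step:
Initial: q = 4
After step 1: q = 1
After step 2: q = 1
After step 3: q = 1
Sum = 4 + 1 + 1 + 1 = 7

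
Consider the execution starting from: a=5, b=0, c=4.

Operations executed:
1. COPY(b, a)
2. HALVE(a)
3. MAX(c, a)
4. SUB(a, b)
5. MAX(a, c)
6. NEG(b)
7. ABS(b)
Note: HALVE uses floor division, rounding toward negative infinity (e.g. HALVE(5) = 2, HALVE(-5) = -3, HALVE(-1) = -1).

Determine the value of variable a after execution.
a = 4

Tracing execution:
Step 1: COPY(b, a) → a = 5
Step 2: HALVE(a) → a = 2
Step 3: MAX(c, a) → a = 2
Step 4: SUB(a, b) → a = -3
Step 5: MAX(a, c) → a = 4
Step 6: NEG(b) → a = 4
Step 7: ABS(b) → a = 4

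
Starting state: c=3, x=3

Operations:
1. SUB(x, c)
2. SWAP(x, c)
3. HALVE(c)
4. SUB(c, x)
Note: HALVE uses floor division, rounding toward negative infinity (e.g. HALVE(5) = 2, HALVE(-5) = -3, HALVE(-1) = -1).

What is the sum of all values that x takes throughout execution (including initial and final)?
12

Values of x at each step:
Initial: x = 3
After step 1: x = 0
After step 2: x = 3
After step 3: x = 3
After step 4: x = 3
Sum = 3 + 0 + 3 + 3 + 3 = 12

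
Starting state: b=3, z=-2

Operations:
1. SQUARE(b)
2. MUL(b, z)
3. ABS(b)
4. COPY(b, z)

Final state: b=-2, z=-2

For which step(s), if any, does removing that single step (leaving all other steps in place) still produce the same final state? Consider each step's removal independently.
Step(s) 1, 2, 3

Testing removal of each single step:
Without step 1: final = b=-2, z=-2 (same)
Without step 2: final = b=-2, z=-2 (same)
Without step 3: final = b=-2, z=-2 (same)
Without step 4: final = b=18, z=-2 (different)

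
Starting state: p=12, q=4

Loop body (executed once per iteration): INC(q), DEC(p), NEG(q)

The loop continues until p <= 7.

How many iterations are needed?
5

Tracing iterations:
Initial: p=12, q=4
After iteration 1: p=11, q=-5
After iteration 2: p=10, q=4
After iteration 3: p=9, q=-5
After iteration 4: p=8, q=4
After iteration 5: p=7, q=-5
p <= 7 now holds, so the loop exits after 5 iterations.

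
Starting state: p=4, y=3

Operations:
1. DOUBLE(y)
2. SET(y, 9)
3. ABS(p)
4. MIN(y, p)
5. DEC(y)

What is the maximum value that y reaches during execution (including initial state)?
9

Values of y at each step:
Initial: y = 3
After step 1: y = 6
After step 2: y = 9 ← maximum
After step 3: y = 9
After step 4: y = 4
After step 5: y = 3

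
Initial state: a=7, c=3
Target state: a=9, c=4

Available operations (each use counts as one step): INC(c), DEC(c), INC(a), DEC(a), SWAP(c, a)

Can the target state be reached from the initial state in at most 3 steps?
Yes

Path (3 steps): INC(c) → INC(a) → INC(a)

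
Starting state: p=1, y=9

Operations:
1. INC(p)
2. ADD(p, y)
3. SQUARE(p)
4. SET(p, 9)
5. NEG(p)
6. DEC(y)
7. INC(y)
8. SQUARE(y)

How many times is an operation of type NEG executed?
1

Counting NEG operations:
Step 5: NEG(p) ← NEG
Total: 1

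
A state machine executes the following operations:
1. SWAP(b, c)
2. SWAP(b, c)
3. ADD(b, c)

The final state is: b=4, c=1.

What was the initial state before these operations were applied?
b=3, c=1

Working backwards:
Final state: b=4, c=1
Before step 3 (ADD(b, c)): b=3, c=1
Before step 2 (SWAP(b, c)): b=1, c=3
Before step 1 (SWAP(b, c)): b=3, c=1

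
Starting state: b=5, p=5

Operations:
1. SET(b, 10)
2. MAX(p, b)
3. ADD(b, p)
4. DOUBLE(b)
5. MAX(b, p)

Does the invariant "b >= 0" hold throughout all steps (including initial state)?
Yes

The invariant holds at every step.

State at each step:
Initial: b=5, p=5
After step 1: b=10, p=5
After step 2: b=10, p=10
After step 3: b=20, p=10
After step 4: b=40, p=10
After step 5: b=40, p=10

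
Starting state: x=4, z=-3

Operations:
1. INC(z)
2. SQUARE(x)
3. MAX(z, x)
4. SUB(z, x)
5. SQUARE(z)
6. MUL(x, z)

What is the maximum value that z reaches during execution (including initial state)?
16

Values of z at each step:
Initial: z = -3
After step 1: z = -2
After step 2: z = -2
After step 3: z = 16 ← maximum
After step 4: z = 0
After step 5: z = 0
After step 6: z = 0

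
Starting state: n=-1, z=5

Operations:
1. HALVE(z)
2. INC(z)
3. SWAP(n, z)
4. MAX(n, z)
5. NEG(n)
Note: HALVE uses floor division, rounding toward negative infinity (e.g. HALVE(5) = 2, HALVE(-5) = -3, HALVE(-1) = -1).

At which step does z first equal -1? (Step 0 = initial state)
Step 3

Tracing z:
Initial: z = 5
After step 1: z = 2
After step 2: z = 3
After step 3: z = -1 ← first occurrence
After step 4: z = -1
After step 5: z = -1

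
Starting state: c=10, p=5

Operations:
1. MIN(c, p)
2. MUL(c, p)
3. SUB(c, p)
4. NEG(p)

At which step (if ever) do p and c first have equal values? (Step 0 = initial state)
Step 1

p and c first become equal after step 1.

Comparing values at each step:
Initial: p=5, c=10
After step 1: p=5, c=5 ← equal!
After step 2: p=5, c=25
After step 3: p=5, c=20
After step 4: p=-5, c=20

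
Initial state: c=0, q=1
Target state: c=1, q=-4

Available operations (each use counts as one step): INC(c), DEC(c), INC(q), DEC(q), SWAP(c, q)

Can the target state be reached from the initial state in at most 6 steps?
Yes

Path (5 steps): DEC(c) → DEC(c) → DEC(c) → DEC(c) → SWAP(c, q)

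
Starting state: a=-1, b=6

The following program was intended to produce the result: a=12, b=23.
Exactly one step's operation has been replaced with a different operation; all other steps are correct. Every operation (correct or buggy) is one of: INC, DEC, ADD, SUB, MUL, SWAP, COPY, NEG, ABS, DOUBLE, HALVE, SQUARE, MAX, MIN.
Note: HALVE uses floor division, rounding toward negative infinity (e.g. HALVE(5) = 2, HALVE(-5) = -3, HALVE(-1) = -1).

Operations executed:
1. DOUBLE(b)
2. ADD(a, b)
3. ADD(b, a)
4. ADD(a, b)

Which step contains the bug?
Step 4

Trace with buggy code:
Initial: a=-1, b=6
After step 1: a=-1, b=12
After step 2: a=11, b=12
After step 3: a=11, b=23
After step 4: a=34, b=23
Actual final a=34, b=23 ≠ expected a=12, b=23.
Step 4 is the only position where a single-operation replacement can produce the expected result.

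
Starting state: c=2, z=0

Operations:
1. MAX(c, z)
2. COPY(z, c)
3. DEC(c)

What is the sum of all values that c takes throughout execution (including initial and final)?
7

Values of c at each step:
Initial: c = 2
After step 1: c = 2
After step 2: c = 2
After step 3: c = 1
Sum = 2 + 2 + 2 + 1 = 7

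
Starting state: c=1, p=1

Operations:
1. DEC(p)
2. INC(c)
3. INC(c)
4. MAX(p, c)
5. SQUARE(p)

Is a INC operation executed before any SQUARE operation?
Yes

First INC: step 2
First SQUARE: step 5
Since 2 < 5, INC comes first.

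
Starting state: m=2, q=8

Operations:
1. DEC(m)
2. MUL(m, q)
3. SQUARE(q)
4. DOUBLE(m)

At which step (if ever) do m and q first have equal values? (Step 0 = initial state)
Step 2

m and q first become equal after step 2.

Comparing values at each step:
Initial: m=2, q=8
After step 1: m=1, q=8
After step 2: m=8, q=8 ← equal!
After step 3: m=8, q=64
After step 4: m=16, q=64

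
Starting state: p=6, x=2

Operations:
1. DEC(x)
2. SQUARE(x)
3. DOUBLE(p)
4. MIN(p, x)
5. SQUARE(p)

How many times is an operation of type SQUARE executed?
2

Counting SQUARE operations:
Step 2: SQUARE(x) ← SQUARE
Step 5: SQUARE(p) ← SQUARE
Total: 2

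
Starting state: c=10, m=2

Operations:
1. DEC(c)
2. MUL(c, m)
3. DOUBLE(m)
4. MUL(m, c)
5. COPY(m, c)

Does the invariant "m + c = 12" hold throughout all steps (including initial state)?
No, violated after step 1

The invariant is violated after step 1.

State at each step:
Initial: c=10, m=2
After step 1: c=9, m=2
After step 2: c=18, m=2
After step 3: c=18, m=4
After step 4: c=18, m=72
After step 5: c=18, m=18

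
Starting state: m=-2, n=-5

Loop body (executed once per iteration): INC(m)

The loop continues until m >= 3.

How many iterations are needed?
5

Tracing iterations:
Initial: m=-2, n=-5
After iteration 1: m=-1, n=-5
After iteration 2: m=0, n=-5
After iteration 3: m=1, n=-5
After iteration 4: m=2, n=-5
After iteration 5: m=3, n=-5
m >= 3 now holds, so the loop exits after 5 iterations.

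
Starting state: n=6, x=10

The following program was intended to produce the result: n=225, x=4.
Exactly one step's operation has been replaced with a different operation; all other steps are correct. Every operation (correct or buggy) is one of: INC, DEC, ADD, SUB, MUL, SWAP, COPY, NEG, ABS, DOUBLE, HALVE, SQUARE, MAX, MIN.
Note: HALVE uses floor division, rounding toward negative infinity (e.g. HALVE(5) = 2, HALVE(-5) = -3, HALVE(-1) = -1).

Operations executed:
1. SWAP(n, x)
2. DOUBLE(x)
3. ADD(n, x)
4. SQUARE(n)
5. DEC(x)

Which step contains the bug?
Step 2

Trace with buggy code:
Initial: n=6, x=10
After step 1: n=10, x=6
After step 2: n=10, x=12
After step 3: n=22, x=12
After step 4: n=484, x=12
After step 5: n=484, x=11
Actual final n=484, x=11 ≠ expected n=225, x=4.
Step 2 is the only position where a single-operation replacement can produce the expected result.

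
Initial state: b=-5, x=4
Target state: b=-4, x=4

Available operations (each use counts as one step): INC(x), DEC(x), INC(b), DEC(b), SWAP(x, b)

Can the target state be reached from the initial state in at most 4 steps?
Yes

Path (1 step): INC(b)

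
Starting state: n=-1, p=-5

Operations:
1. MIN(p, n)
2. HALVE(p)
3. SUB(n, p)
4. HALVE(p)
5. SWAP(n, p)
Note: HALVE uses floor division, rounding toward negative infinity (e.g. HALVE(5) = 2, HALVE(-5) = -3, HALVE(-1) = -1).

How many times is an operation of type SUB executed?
1

Counting SUB operations:
Step 3: SUB(n, p) ← SUB
Total: 1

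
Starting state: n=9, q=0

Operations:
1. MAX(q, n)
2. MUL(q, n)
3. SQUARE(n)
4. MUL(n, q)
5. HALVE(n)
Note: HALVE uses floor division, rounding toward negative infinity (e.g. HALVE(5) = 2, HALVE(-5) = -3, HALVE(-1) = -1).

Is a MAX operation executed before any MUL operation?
Yes

First MAX: step 1
First MUL: step 2
Since 1 < 2, MAX comes first.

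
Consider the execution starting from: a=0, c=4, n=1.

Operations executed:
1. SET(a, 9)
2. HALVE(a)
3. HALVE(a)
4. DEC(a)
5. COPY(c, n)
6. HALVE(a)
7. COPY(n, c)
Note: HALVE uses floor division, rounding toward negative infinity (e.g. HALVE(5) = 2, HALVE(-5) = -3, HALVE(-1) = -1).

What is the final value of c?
c = 1

Tracing execution:
Step 1: SET(a, 9) → c = 4
Step 2: HALVE(a) → c = 4
Step 3: HALVE(a) → c = 4
Step 4: DEC(a) → c = 4
Step 5: COPY(c, n) → c = 1
Step 6: HALVE(a) → c = 1
Step 7: COPY(n, c) → c = 1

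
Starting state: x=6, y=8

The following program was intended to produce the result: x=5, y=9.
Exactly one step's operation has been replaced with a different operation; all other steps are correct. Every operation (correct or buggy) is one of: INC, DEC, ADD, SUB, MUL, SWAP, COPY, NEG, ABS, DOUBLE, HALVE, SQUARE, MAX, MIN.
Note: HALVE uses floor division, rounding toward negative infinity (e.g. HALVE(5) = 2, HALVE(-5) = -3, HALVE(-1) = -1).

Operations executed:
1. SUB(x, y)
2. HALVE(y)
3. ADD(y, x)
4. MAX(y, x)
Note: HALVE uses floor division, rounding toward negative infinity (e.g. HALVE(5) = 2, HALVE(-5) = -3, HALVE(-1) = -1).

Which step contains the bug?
Step 1

Trace with buggy code:
Initial: x=6, y=8
After step 1: x=-2, y=8
After step 2: x=-2, y=4
After step 3: x=-2, y=2
After step 4: x=-2, y=2
Actual final x=-2, y=2 ≠ expected x=5, y=9.
Step 1 is the only position where a single-operation replacement can produce the expected result.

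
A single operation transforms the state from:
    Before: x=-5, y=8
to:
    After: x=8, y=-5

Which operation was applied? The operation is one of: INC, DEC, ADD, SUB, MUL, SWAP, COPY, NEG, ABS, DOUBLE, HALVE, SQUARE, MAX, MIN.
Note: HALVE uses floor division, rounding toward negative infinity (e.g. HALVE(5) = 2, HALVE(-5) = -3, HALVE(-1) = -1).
SWAP(x, y)

Analyzing the change:
Before: x=-5, y=8
After: x=8, y=-5
Variable x changed from -5 to 8
Variable y changed from 8 to -5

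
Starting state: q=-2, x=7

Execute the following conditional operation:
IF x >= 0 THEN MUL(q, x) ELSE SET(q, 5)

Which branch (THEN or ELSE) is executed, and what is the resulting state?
Branch: THEN, Final state: q=-14, x=7

Evaluating condition: x >= 0
x = 7
Condition is True, so THEN branch executes
After MUL(q, x): q=-14, x=7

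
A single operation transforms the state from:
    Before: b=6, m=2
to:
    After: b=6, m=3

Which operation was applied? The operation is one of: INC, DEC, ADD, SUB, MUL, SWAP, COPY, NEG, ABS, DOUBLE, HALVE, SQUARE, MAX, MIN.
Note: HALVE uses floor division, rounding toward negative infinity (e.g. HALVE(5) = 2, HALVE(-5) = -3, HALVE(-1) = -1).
INC(m)

Analyzing the change:
Before: b=6, m=2
After: b=6, m=3
Variable m changed from 2 to 3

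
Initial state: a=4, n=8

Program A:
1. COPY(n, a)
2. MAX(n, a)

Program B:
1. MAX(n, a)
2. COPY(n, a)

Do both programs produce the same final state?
Yes

Program A final state: a=4, n=4
Program B final state: a=4, n=4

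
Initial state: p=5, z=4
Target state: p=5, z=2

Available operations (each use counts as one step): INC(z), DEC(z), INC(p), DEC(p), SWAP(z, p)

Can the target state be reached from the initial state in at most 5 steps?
Yes

Path (2 steps): DEC(z) → DEC(z)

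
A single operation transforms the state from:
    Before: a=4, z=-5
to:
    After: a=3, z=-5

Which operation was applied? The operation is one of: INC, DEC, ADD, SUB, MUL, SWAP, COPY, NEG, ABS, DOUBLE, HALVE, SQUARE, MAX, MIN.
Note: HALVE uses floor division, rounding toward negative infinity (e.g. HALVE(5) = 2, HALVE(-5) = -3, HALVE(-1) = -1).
DEC(a)

Analyzing the change:
Before: a=4, z=-5
After: a=3, z=-5
Variable a changed from 4 to 3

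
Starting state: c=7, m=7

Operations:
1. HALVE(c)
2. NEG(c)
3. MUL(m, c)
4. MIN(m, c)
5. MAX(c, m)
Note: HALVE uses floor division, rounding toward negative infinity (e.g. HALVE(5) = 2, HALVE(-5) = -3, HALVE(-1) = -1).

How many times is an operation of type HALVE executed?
1

Counting HALVE operations:
Step 1: HALVE(c) ← HALVE
Total: 1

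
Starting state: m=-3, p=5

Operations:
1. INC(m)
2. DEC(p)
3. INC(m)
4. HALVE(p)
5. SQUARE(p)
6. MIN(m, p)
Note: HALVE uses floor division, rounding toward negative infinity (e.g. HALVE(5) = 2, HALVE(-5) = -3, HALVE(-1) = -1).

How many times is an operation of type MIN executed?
1

Counting MIN operations:
Step 6: MIN(m, p) ← MIN
Total: 1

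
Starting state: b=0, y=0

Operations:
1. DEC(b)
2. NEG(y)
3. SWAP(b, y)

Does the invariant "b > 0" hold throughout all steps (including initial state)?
No, violated at the initial state

The invariant is violated at the initial state (step 0).

State at each step:
Initial: b=0, y=0
After step 1: b=-1, y=0
After step 2: b=-1, y=0
After step 3: b=0, y=-1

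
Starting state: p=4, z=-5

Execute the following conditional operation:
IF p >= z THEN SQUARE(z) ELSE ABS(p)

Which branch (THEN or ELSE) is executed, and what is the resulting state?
Branch: THEN, Final state: p=4, z=25

Evaluating condition: p >= z
p = 4, z = -5
Condition is True, so THEN branch executes
After SQUARE(z): p=4, z=25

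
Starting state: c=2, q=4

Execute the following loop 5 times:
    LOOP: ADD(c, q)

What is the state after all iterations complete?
c=22, q=4

Iteration trace:
Start: c=2, q=4
After iteration 1: c=6, q=4
After iteration 2: c=10, q=4
After iteration 3: c=14, q=4
After iteration 4: c=18, q=4
After iteration 5: c=22, q=4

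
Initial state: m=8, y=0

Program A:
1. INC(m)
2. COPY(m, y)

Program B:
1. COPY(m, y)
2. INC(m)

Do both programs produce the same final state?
No

Program A final state: m=0, y=0
Program B final state: m=1, y=0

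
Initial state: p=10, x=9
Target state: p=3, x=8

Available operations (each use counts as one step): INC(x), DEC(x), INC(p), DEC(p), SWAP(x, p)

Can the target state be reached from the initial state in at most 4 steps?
No

The target state cannot be reached within 4 steps.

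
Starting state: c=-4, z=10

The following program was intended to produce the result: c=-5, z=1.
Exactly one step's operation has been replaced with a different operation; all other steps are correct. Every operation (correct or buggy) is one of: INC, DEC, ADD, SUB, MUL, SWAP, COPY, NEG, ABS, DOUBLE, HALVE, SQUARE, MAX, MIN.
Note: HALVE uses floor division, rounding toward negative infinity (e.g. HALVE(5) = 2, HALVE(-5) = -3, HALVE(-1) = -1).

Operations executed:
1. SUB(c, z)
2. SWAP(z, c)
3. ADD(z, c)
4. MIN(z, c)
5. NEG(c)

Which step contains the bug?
Step 1

Trace with buggy code:
Initial: c=-4, z=10
After step 1: c=-14, z=10
After step 2: c=10, z=-14
After step 3: c=10, z=-4
After step 4: c=10, z=-4
After step 5: c=-10, z=-4
Actual final c=-10, z=-4 ≠ expected c=-5, z=1.
Step 1 is the only position where a single-operation replacement can produce the expected result.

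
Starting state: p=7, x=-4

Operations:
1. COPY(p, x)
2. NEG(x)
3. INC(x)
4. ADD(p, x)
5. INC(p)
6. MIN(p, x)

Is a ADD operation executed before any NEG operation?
No

First ADD: step 4
First NEG: step 2
Since 4 > 2, NEG comes first.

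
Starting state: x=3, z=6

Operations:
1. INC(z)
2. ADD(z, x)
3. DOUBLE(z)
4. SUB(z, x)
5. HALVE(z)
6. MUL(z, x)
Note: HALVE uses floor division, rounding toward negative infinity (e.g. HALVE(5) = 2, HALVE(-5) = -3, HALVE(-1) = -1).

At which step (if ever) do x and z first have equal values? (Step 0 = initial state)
Never

x and z never become equal during execution.

Comparing values at each step:
Initial: x=3, z=6
After step 1: x=3, z=7
After step 2: x=3, z=10
After step 3: x=3, z=20
After step 4: x=3, z=17
After step 5: x=3, z=8
After step 6: x=3, z=24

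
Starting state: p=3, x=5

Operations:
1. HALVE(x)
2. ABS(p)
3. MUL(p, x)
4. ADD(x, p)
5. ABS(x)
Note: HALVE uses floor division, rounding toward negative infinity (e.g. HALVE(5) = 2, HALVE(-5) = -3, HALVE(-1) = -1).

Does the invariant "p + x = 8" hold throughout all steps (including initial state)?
No, violated after step 1

The invariant is violated after step 1.

State at each step:
Initial: p=3, x=5
After step 1: p=3, x=2
After step 2: p=3, x=2
After step 3: p=6, x=2
After step 4: p=6, x=8
After step 5: p=6, x=8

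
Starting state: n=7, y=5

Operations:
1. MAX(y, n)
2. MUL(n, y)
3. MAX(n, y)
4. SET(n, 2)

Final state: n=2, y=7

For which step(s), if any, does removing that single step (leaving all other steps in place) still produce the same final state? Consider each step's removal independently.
Step(s) 2, 3

Testing removal of each single step:
Without step 1: final = n=2, y=5 (different)
Without step 2: final = n=2, y=7 (same)
Without step 3: final = n=2, y=7 (same)
Without step 4: final = n=49, y=7 (different)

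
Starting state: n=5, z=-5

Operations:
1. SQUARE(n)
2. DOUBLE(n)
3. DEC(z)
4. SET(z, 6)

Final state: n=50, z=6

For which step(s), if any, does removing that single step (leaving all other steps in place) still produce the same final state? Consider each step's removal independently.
Step(s) 3

Testing removal of each single step:
Without step 1: final = n=10, z=6 (different)
Without step 2: final = n=25, z=6 (different)
Without step 3: final = n=50, z=6 (same)
Without step 4: final = n=50, z=-6 (different)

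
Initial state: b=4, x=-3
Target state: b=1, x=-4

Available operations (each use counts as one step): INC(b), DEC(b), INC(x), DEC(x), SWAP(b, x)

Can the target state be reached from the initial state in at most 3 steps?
No

The target state cannot be reached within 3 steps.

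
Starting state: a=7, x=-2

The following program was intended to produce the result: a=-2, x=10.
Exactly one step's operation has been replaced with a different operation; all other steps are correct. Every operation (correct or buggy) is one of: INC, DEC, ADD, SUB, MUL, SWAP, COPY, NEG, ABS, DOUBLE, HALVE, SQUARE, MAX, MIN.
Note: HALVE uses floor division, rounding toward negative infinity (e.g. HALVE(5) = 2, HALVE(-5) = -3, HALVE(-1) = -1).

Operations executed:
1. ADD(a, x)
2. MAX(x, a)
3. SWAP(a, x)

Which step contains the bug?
Step 2

Trace with buggy code:
Initial: a=7, x=-2
After step 1: a=5, x=-2
After step 2: a=5, x=5
After step 3: a=5, x=5
Actual final a=5, x=5 ≠ expected a=-2, x=10.
Step 2 is the only position where a single-operation replacement can produce the expected result.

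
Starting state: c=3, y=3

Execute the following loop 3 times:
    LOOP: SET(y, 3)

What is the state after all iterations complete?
c=3, y=3

Iteration trace:
Start: c=3, y=3
After iteration 1: c=3, y=3
After iteration 2: c=3, y=3
After iteration 3: c=3, y=3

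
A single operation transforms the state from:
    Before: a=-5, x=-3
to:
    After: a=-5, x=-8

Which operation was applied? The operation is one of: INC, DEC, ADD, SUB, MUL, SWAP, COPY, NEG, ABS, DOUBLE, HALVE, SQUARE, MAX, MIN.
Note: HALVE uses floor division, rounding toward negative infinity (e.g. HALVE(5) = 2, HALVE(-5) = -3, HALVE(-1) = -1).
ADD(x, a)

Analyzing the change:
Before: a=-5, x=-3
After: a=-5, x=-8
Variable x changed from -3 to -8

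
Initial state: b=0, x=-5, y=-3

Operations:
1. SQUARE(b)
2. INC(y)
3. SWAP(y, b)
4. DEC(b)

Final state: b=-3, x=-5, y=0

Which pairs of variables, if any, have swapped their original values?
(y, b)

Comparing initial and final values:
y: -3 → 0
x: -5 → -5
b: 0 → -3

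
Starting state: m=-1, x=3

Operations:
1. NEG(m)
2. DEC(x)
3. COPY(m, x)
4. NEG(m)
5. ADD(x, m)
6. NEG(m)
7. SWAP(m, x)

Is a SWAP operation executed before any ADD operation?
No

First SWAP: step 7
First ADD: step 5
Since 7 > 5, ADD comes first.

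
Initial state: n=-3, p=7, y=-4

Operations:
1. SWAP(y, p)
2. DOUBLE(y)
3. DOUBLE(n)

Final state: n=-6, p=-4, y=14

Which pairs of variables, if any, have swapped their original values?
None

Comparing initial and final values:
n: -3 → -6
p: 7 → -4
y: -4 → 14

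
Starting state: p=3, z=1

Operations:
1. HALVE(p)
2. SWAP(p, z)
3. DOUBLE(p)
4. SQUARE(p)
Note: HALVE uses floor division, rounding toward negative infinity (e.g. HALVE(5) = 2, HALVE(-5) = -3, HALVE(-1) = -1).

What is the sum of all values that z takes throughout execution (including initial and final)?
5

Values of z at each step:
Initial: z = 1
After step 1: z = 1
After step 2: z = 1
After step 3: z = 1
After step 4: z = 1
Sum = 1 + 1 + 1 + 1 + 1 = 5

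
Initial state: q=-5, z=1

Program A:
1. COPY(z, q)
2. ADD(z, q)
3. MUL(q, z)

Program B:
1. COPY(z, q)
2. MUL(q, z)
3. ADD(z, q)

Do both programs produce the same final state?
No

Program A final state: q=50, z=-10
Program B final state: q=25, z=20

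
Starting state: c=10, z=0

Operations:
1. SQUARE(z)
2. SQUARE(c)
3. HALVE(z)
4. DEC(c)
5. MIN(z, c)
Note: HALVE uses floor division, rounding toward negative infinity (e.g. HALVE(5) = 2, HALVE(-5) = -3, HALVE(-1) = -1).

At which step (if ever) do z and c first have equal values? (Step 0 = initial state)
Never

z and c never become equal during execution.

Comparing values at each step:
Initial: z=0, c=10
After step 1: z=0, c=10
After step 2: z=0, c=100
After step 3: z=0, c=100
After step 4: z=0, c=99
After step 5: z=0, c=99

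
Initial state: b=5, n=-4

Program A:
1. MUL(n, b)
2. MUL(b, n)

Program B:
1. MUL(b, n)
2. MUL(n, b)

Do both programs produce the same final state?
No

Program A final state: b=-100, n=-20
Program B final state: b=-20, n=80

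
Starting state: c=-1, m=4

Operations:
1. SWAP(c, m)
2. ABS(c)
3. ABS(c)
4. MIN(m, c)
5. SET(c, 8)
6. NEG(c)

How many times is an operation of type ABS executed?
2

Counting ABS operations:
Step 2: ABS(c) ← ABS
Step 3: ABS(c) ← ABS
Total: 2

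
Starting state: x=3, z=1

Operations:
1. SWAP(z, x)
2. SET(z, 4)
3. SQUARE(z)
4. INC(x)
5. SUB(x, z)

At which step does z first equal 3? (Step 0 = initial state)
Step 1

Tracing z:
Initial: z = 1
After step 1: z = 3 ← first occurrence
After step 2: z = 4
After step 3: z = 16
After step 4: z = 16
After step 5: z = 16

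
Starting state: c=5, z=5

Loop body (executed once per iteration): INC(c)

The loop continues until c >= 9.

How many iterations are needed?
4

Tracing iterations:
Initial: c=5, z=5
After iteration 1: c=6, z=5
After iteration 2: c=7, z=5
After iteration 3: c=8, z=5
After iteration 4: c=9, z=5
c >= 9 now holds, so the loop exits after 4 iterations.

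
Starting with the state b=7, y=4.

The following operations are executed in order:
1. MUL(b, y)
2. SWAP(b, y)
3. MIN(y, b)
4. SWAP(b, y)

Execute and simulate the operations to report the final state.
{b: 4, y: 4}

Step-by-step execution:
Initial: b=7, y=4
After step 1 (MUL(b, y)): b=28, y=4
After step 2 (SWAP(b, y)): b=4, y=28
After step 3 (MIN(y, b)): b=4, y=4
After step 4 (SWAP(b, y)): b=4, y=4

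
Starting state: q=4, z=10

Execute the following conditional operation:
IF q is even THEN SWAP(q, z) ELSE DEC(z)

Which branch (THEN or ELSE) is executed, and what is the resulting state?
Branch: THEN, Final state: q=10, z=4

Evaluating condition: q is even
Condition is True, so THEN branch executes
After SWAP(q, z): q=10, z=4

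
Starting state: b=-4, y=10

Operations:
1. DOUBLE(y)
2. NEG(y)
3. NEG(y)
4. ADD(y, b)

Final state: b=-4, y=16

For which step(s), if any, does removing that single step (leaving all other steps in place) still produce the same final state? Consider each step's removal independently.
None - removing any single step changes the final result

Testing removal of each single step:
Without step 1: final = b=-4, y=6 (different)
Without step 2: final = b=-4, y=-24 (different)
Without step 3: final = b=-4, y=-24 (different)
Without step 4: final = b=-4, y=20 (different)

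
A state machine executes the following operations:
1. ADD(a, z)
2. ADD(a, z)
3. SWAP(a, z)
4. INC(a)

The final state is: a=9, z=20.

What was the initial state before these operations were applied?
a=4, z=8

Working backwards:
Final state: a=9, z=20
Before step 4 (INC(a)): a=8, z=20
Before step 3 (SWAP(a, z)): a=20, z=8
Before step 2 (ADD(a, z)): a=12, z=8
Before step 1 (ADD(a, z)): a=4, z=8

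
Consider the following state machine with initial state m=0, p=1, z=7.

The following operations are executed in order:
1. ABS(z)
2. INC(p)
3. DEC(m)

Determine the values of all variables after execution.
{m: -1, p: 2, z: 7}

Step-by-step execution:
Initial: m=0, p=1, z=7
After step 1 (ABS(z)): m=0, p=1, z=7
After step 2 (INC(p)): m=0, p=2, z=7
After step 3 (DEC(m)): m=-1, p=2, z=7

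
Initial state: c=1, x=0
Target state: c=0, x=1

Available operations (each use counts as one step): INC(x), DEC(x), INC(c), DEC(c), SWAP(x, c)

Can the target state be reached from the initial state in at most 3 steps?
Yes

Path (1 step): SWAP(x, c)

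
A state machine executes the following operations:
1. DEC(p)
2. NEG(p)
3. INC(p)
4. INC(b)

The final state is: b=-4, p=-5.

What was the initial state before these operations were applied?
b=-5, p=7

Working backwards:
Final state: b=-4, p=-5
Before step 4 (INC(b)): b=-5, p=-5
Before step 3 (INC(p)): b=-5, p=-6
Before step 2 (NEG(p)): b=-5, p=6
Before step 1 (DEC(p)): b=-5, p=7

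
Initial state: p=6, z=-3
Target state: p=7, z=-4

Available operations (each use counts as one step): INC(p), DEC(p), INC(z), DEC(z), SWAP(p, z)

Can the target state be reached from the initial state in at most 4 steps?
Yes

Path (2 steps): INC(p) → DEC(z)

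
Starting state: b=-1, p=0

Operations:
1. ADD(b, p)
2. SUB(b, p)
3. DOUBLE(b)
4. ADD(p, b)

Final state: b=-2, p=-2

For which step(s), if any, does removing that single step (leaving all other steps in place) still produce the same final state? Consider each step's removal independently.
Step(s) 1, 2

Testing removal of each single step:
Without step 1: final = b=-2, p=-2 (same)
Without step 2: final = b=-2, p=-2 (same)
Without step 3: final = b=-1, p=-1 (different)
Without step 4: final = b=-2, p=0 (different)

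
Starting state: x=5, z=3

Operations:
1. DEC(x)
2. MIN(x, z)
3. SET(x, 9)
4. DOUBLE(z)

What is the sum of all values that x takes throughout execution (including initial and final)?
30

Values of x at each step:
Initial: x = 5
After step 1: x = 4
After step 2: x = 3
After step 3: x = 9
After step 4: x = 9
Sum = 5 + 4 + 3 + 9 + 9 = 30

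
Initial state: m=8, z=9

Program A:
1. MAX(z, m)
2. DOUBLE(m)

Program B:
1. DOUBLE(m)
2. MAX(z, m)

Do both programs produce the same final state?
No

Program A final state: m=16, z=9
Program B final state: m=16, z=16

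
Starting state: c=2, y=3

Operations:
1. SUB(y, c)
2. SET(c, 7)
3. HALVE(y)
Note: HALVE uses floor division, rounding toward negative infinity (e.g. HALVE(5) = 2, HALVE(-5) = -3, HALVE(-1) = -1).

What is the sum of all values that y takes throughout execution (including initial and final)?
5

Values of y at each step:
Initial: y = 3
After step 1: y = 1
After step 2: y = 1
After step 3: y = 0
Sum = 3 + 1 + 1 + 0 = 5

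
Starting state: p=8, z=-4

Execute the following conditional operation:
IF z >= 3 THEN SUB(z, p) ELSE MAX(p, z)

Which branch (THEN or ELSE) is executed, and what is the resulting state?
Branch: ELSE, Final state: p=8, z=-4

Evaluating condition: z >= 3
z = -4
Condition is False, so ELSE branch executes
After MAX(p, z): p=8, z=-4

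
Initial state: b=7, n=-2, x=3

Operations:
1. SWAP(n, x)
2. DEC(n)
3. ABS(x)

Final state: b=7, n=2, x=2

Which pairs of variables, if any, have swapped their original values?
None

Comparing initial and final values:
b: 7 → 7
x: 3 → 2
n: -2 → 2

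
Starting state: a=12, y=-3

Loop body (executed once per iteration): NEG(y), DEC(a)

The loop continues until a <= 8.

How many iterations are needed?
4

Tracing iterations:
Initial: a=12, y=-3
After iteration 1: a=11, y=3
After iteration 2: a=10, y=-3
After iteration 3: a=9, y=3
After iteration 4: a=8, y=-3
a <= 8 now holds, so the loop exits after 4 iterations.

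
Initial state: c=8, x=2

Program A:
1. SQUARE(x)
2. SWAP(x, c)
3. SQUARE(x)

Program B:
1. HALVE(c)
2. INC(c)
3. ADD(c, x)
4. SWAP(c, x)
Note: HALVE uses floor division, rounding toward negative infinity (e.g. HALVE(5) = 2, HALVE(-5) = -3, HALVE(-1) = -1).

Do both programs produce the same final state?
No

Program A final state: c=4, x=64
Program B final state: c=2, x=7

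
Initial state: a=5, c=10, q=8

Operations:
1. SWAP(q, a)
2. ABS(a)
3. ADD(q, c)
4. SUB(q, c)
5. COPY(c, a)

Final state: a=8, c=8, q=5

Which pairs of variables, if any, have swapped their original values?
(a, q)

Comparing initial and final values:
c: 10 → 8
a: 5 → 8
q: 8 → 5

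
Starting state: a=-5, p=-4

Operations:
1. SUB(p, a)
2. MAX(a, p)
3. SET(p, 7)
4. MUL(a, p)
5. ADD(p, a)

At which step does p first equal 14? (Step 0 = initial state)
Step 5

Tracing p:
Initial: p = -4
After step 1: p = 1
After step 2: p = 1
After step 3: p = 7
After step 4: p = 7
After step 5: p = 14 ← first occurrence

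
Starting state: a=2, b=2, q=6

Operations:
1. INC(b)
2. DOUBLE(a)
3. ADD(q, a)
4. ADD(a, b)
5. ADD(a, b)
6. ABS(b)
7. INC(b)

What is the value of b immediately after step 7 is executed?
b = 4

Tracing b through execution:
Initial: b = 2
After step 1 (INC(b)): b = 3
After step 2 (DOUBLE(a)): b = 3
After step 3 (ADD(q, a)): b = 3
After step 4 (ADD(a, b)): b = 3
After step 5 (ADD(a, b)): b = 3
After step 6 (ABS(b)): b = 3
After step 7 (INC(b)): b = 4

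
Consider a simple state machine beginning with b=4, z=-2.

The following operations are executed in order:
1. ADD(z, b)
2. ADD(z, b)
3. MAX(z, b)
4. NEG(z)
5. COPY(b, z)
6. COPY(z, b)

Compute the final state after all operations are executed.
{b: -6, z: -6}

Step-by-step execution:
Initial: b=4, z=-2
After step 1 (ADD(z, b)): b=4, z=2
After step 2 (ADD(z, b)): b=4, z=6
After step 3 (MAX(z, b)): b=4, z=6
After step 4 (NEG(z)): b=4, z=-6
After step 5 (COPY(b, z)): b=-6, z=-6
After step 6 (COPY(z, b)): b=-6, z=-6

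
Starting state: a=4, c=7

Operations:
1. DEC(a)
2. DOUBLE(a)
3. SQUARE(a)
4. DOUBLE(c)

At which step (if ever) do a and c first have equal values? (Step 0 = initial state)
Never

a and c never become equal during execution.

Comparing values at each step:
Initial: a=4, c=7
After step 1: a=3, c=7
After step 2: a=6, c=7
After step 3: a=36, c=7
After step 4: a=36, c=14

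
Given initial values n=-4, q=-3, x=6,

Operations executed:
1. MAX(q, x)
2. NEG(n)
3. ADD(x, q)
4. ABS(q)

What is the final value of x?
x = 12

Tracing execution:
Step 1: MAX(q, x) → x = 6
Step 2: NEG(n) → x = 6
Step 3: ADD(x, q) → x = 12
Step 4: ABS(q) → x = 12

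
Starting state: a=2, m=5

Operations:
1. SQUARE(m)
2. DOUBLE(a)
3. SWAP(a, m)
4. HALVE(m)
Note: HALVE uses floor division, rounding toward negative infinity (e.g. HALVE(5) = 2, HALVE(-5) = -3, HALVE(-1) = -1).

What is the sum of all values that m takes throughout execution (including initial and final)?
61

Values of m at each step:
Initial: m = 5
After step 1: m = 25
After step 2: m = 25
After step 3: m = 4
After step 4: m = 2
Sum = 5 + 25 + 25 + 4 + 2 = 61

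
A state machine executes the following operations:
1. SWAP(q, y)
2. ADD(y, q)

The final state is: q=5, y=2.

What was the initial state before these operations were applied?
q=-3, y=5

Working backwards:
Final state: q=5, y=2
Before step 2 (ADD(y, q)): q=5, y=-3
Before step 1 (SWAP(q, y)): q=-3, y=5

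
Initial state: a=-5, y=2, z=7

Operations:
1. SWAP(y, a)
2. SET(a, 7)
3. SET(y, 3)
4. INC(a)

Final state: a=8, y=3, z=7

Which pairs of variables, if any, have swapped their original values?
None

Comparing initial and final values:
a: -5 → 8
z: 7 → 7
y: 2 → 3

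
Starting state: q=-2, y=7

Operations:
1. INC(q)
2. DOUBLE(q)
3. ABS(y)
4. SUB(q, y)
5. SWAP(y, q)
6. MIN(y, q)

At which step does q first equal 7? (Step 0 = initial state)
Step 5

Tracing q:
Initial: q = -2
After step 1: q = -1
After step 2: q = -2
After step 3: q = -2
After step 4: q = -9
After step 5: q = 7 ← first occurrence
After step 6: q = 7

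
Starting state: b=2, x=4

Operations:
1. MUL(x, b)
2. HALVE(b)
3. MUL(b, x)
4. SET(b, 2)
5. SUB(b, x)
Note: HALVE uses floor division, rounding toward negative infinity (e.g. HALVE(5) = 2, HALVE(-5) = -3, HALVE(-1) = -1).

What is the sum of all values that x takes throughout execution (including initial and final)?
44

Values of x at each step:
Initial: x = 4
After step 1: x = 8
After step 2: x = 8
After step 3: x = 8
After step 4: x = 8
After step 5: x = 8
Sum = 4 + 8 + 8 + 8 + 8 + 8 = 44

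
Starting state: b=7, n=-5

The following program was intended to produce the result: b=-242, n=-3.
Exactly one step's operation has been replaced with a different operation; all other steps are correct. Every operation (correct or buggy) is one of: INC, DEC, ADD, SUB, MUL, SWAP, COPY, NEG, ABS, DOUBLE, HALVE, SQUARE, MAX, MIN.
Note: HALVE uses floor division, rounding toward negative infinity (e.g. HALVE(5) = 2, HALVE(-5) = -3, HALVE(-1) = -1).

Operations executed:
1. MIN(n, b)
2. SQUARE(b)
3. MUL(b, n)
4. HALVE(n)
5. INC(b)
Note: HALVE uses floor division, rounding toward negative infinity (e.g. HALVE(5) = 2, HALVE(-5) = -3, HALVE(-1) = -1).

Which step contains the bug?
Step 5

Trace with buggy code:
Initial: b=7, n=-5
After step 1: b=7, n=-5
After step 2: b=49, n=-5
After step 3: b=-245, n=-5
After step 4: b=-245, n=-3
After step 5: b=-244, n=-3
Actual final b=-244, n=-3 ≠ expected b=-242, n=-3.
Step 5 is the only position where a single-operation replacement can produce the expected result.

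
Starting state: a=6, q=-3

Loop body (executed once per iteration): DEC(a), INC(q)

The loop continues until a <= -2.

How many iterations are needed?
8

Tracing iterations:
Initial: a=6, q=-3
After iteration 1: a=5, q=-2
After iteration 2: a=4, q=-1
After iteration 3: a=3, q=0
After iteration 4: a=2, q=1
After iteration 5: a=1, q=2
After iteration 6: a=0, q=3
After iteration 7: a=-1, q=4
After iteration 8: a=-2, q=5
a <= -2 now holds, so the loop exits after 8 iterations.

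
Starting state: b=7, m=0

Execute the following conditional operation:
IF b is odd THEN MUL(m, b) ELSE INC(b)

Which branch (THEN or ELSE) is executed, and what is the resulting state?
Branch: THEN, Final state: b=7, m=0

Evaluating condition: b is odd
Condition is True, so THEN branch executes
After MUL(m, b): b=7, m=0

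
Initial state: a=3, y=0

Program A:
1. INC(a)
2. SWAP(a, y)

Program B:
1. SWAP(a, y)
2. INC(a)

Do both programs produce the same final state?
No

Program A final state: a=0, y=4
Program B final state: a=1, y=3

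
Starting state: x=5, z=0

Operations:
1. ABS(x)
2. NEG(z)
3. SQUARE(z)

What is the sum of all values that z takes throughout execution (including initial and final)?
0

Values of z at each step:
Initial: z = 0
After step 1: z = 0
After step 2: z = 0
After step 3: z = 0
Sum = 0 + 0 + 0 + 0 = 0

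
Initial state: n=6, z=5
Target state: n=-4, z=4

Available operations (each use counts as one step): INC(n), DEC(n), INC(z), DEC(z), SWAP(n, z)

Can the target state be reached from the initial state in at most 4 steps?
No

The target state cannot be reached within 4 steps.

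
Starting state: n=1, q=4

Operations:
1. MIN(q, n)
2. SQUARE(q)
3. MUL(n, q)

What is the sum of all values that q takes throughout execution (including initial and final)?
7

Values of q at each step:
Initial: q = 4
After step 1: q = 1
After step 2: q = 1
After step 3: q = 1
Sum = 4 + 1 + 1 + 1 = 7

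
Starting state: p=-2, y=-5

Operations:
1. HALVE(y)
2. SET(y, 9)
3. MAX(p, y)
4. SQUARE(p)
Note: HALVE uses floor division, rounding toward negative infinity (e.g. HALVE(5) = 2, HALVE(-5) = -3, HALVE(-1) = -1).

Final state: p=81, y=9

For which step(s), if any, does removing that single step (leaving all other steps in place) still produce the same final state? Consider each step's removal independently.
Step(s) 1

Testing removal of each single step:
Without step 1: final = p=81, y=9 (same)
Without step 2: final = p=4, y=-3 (different)
Without step 3: final = p=4, y=9 (different)
Without step 4: final = p=9, y=9 (different)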